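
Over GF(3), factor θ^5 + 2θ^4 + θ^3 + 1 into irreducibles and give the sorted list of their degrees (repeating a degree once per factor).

Write g(θ) = θ^5 + 2θ^4 + θ^3 + 1.
Roots in GF(3): g(0) = 1; g(1) = 2; g(2) = 1.
Complete factorization: g(θ) = (θ^2 + 1)·(θ^3 + 2θ^2 + 1).
Factor degrees with multiplicity: 2 + 3 = 5.

2, 3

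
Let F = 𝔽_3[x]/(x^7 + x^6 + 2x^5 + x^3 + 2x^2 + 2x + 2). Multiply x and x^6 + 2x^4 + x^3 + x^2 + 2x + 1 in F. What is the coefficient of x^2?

0

Multiply in 𝔽_3[x]: (x)·(x^6 + 2x^4 + x^3 + x^2 + 2x + 1) = x^7 + 2x^5 + x^4 + x^3 + 2x^2 + x.
Reduce using x^7 ≡ 2x^6 + x^5 + 2x^3 + x^2 + x + 1 (mod x^7 + x^6 + 2x^5 + x^3 + 2x^2 + 2x + 2).
Reduced: 2x^6 + x^4 + 2x + 1.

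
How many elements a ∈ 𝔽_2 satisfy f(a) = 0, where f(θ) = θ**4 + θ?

2

Evaluate at each of the 2 elements of 𝔽_2:
f(0) = 0 → root; f(1) = 0 → root.
Roots: {0, 1}.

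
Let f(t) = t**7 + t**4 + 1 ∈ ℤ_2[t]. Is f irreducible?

Yes

Check for roots in ℤ_2: f(0) = 1; f(1) = 1.
No roots, so no linear factors.
Monic irreducibles of degree 2 over GF(2): t**2 + t + 1.
None of them divide f (all give nonzero remainder).
Monic irreducibles of degree 3 over GF(2): t**3 + t + 1, t**3 + t**2 + 1.
None of them divide f (all give nonzero remainder).
No irreducible factor of degree ≤ 3 exists, so f is irreducible over GF(2).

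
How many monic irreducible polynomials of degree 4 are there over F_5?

150

Gauss's count: N_{5}(4) = (1/4) Σ_{d|4} μ(4/d)·5^d.
Divisors of 4: 1, 2, 4; μ(4/d) for each: 0, -1, 1.
Σ = − 5^2 + 5^4 = 600.
N = 600/4 = 150.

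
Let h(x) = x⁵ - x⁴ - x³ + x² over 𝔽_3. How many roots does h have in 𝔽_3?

Evaluate at each of the 3 elements of 𝔽_3:
h(0) = 0 → root; h(1) = 0 → root; h(2) = 0 → root.
Roots: {0, 1, 2}.

3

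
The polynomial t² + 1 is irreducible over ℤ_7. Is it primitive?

No

Write f(t) = t² + 1.
|GF(7^2)^×| = 7^2 − 1 = 48. Prime factorization: 48 = 2^4·3.
f is primitive ⇔ t has order 48 in GF(7)[t]/(f), i.e. t^(48/q) ≠ 1 for each prime q | 48.
t^(24) mod f = 1
t^(16) mod f = 1
Since t^(24) = 1, the order of t divides 24 < 48; not primitive.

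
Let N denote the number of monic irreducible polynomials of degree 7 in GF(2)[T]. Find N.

The number of monic irreducibles of degree 7 over GF(2) is (1/7)·Σ_{d∣7} μ(7/d) 2^d.
Divisors of 7: 1, 7; μ(7/d) for each: -1, 1.
Σ = − 2^1 + 2^7 = 126.
N = 126/7 = 18.

18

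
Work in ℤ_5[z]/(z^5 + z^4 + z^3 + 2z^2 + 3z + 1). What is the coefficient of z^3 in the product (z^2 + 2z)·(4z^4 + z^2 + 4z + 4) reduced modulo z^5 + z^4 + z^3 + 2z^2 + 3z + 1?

4

Multiply in ℤ_5[z]: (z^2 + 2z)·(4z^4 + z^2 + 4z + 4) = 4z^6 + 3z^5 + z^4 + z^3 + 2z^2 + 3z.
Reduce using z^5 ≡ 4z^4 + 4z^3 + 3z^2 + 2z + 4 (mod z^5 + z^4 + z^3 + 2z^2 + 3z + 1).
Reduced: 3z^4 + 4z^3 + 2z^2 + 2z + 1.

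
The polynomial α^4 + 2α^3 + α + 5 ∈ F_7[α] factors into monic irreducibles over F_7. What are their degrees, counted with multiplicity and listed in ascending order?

Write g(α) = α^4 + 2α^3 + α + 5.
Complete factorization: g(α) = (α^2 + 4)·(α^2 + 2α + 3).
Factor degrees with multiplicity: 2 + 2 = 4.

2, 2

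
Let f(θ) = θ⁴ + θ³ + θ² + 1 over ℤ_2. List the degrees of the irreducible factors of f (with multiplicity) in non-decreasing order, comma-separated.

1, 3

Roots in ℤ_2: f(0) = 1; f(1) = 0 → root.
Linear factors from roots: (θ + 1).
Complete factorization: f(θ) = (θ + 1)·(θ³ + θ + 1).
Factor degrees with multiplicity: 1 + 3 = 4.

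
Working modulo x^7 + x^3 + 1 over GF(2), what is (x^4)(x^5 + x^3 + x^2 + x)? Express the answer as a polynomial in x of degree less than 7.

x^6 + x^3 + x^2 + 1

Multiply in GF(2)[x]: (x^4)·(x^5 + x^3 + x^2 + x) = x^9 + x^7 + x^6 + x^5.
Reduce using x^7 ≡ x^3 + 1 (mod x^7 + x^3 + 1).
Reduced: x^6 + x^3 + x^2 + 1.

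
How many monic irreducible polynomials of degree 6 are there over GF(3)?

116

x^(3^6) − x is the product of all monic irreducibles of degree dividing 6; Möbius inversion gives N = (1/6) Σ μ(6/d)·3^d.
Divisors of 6: 1, 2, 3, 6; μ(6/d) for each: 1, -1, -1, 1.
Σ = 3^1 − 3^2 − 3^3 + 3^6 = 696.
N = 696/6 = 116.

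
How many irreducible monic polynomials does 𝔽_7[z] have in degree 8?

720300

The number of monic irreducibles of degree 8 over GF(7) is (1/8)·Σ_{d∣8} μ(8/d) 7^d.
Divisors of 8: 1, 2, 4, 8; μ(8/d) for each: 0, 0, -1, 1.
Σ = − 7^4 + 7^8 = 5762400.
N = 5762400/8 = 720300.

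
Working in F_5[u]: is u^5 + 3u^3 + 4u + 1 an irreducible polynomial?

Write f(u) = u^5 + 3u^3 + 4u + 1.
Check for roots in F_5: f(0) = 1; f(1) = 4; f(2) = 0 → root; f(3) = 2; f(4) = 3.
f(2) = 0, so (u − 2) divides f(u); f is reducible.

No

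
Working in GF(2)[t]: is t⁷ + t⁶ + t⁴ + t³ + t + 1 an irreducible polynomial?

No

Write h(t) = t⁷ + t⁶ + t⁴ + t³ + t + 1.
Check for roots in GF(2): h(0) = 1; h(1) = 0 → root.
h(1) = 0, so (t − 1) divides h(t); h is reducible.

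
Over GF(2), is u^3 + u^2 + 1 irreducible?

Yes

Write f(u) = u^3 + u^2 + 1.
Check for roots in GF(2): f(0) = 1; f(1) = 1.
No roots. A degree-3 polynomial over a field with no linear factor is irreducible.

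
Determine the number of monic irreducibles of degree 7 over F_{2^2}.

2340

x^(4^7) − x is the product of all monic irreducibles of degree dividing 7; Möbius inversion gives N = (1/7) Σ μ(7/d)·4^d.
Divisors of 7: 1, 7; μ(7/d) for each: -1, 1.
Σ = − 4^1 + 4^7 = 16380.
N = 16380/7 = 2340.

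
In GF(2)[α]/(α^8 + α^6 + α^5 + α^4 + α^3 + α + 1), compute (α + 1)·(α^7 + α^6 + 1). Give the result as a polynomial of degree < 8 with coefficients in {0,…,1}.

α^5 + α^4 + α^3

Multiply in GF(2)[α]: (α + 1)·(α^7 + α^6 + 1) = α^8 + α^6 + α + 1.
Reduce using α^8 ≡ α^6 + α^5 + α^4 + α^3 + α + 1 (mod α^8 + α^6 + α^5 + α^4 + α^3 + α + 1).
Reduced: α^5 + α^4 + α^3.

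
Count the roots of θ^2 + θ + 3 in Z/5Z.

Write f(θ) = θ^2 + θ + 3.
Evaluate at each of the 5 elements of Z/5Z:
f(0) = 3; f(1) = 0 → root; f(2) = 4; f(3) = 0 → root; f(4) = 3.
Roots: {1, 3}.

2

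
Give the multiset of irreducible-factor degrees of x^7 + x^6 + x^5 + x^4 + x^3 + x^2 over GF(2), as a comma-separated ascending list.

1, 1, 1, 2, 2

Write h(x) = x^7 + x^6 + x^5 + x^4 + x^3 + x^2.
Roots in GF(2): h(0) = 0 → root; h(1) = 0 → root.
Linear factors from roots: (x), (x + 1).
Complete factorization: h(x) = (x + 1)·(x)^2·(x^2 + x + 1)^2.
Factor degrees with multiplicity: 1 + 1 + 1 + 2 + 2 = 7.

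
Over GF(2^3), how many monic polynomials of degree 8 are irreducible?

2096640

Gauss's count: N_{8}(8) = (1/8) Σ_{d|8} μ(8/d)·8^d.
Divisors of 8: 1, 2, 4, 8; μ(8/d) for each: 0, 0, -1, 1.
Σ = − 8^4 + 8^8 = 16773120.
N = 16773120/8 = 2096640.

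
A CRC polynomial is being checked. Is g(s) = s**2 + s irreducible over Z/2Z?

No

Check for roots in Z/2Z: g(0) = 0 → root; g(1) = 0 → root.
g(0) = 0, so (s) divides g(s); g is reducible.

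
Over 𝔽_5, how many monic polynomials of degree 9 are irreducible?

x^(5^9) − x is the product of all monic irreducibles of degree dividing 9; Möbius inversion gives N = (1/9) Σ μ(9/d)·5^d.
Divisors of 9: 1, 3, 9; μ(9/d) for each: 0, -1, 1.
Σ = − 5^3 + 5^9 = 1953000.
N = 1953000/9 = 217000.

217000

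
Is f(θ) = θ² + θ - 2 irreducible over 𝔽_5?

No

Check for roots in 𝔽_5: f(0) = 3; f(1) = 0 → root; f(2) = 4; f(3) = 0 → root; f(4) = 3.
f(1) = 0, so (θ − 1) divides f(θ); f is reducible.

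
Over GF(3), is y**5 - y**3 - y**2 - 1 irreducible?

Yes

Write m(y) = y**5 - y**3 - y**2 - 1.
Check for roots in GF(3): m(0) = 2; m(1) = 1; m(2) = 1.
No roots, so no linear factors.
Monic irreducibles of degree 2 over GF(3): y**2 + 1, y**2 + y - 1, y**2 - y - 1.
None of them divide m (all give nonzero remainder).
No irreducible factor of degree ≤ 2 exists, so m is irreducible over GF(3).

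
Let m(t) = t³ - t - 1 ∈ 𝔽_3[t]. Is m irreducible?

Check for roots in 𝔽_3: m(0) = 2; m(1) = 2; m(2) = 2.
No roots. A degree-3 polynomial over a field with no linear factor is irreducible.

Yes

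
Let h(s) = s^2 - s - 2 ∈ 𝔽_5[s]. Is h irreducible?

Check for roots in 𝔽_5: h(0) = 3; h(1) = 3; h(2) = 0 → root; h(3) = 4; h(4) = 0 → root.
h(2) = 0, so (s − 2) divides h(s); h is reducible.

No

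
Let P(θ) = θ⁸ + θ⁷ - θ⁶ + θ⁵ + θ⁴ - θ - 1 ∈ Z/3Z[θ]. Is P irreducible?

Yes

Check for roots in Z/3Z: P(0) = 2; P(1) = 1; P(2) = 2.
No roots, so no linear factors.
Monic irreducibles of degree 2 over GF(3): θ² + 1, θ² + θ - 1, θ² - θ - 1.
None of them divide P (all give nonzero remainder).
Degree-3 irreducible divisors: test the 8 monic irreducibles of degree 3 over GF(3).
None of them divide P (all give nonzero remainder).
Degree-4 irreducible divisors: test the 18 monic irreducibles of degree 4 over GF(3).
None of them divide P (all give nonzero remainder).
No irreducible factor of degree ≤ 4 exists, so P is irreducible over GF(3).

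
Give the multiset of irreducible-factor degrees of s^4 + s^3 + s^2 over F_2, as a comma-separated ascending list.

Write g(s) = s^4 + s^3 + s^2.
Roots in F_2: g(0) = 0 → root; g(1) = 1.
Linear factors from roots: (s).
Complete factorization: g(s) = (s)^2·(s^2 + s + 1).
Factor degrees with multiplicity: 1 + 1 + 2 = 4.

1, 1, 2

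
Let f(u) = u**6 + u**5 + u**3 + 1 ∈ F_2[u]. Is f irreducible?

Check for roots in F_2: f(0) = 1; f(1) = 0 → root.
f(1) = 0, so (u − 1) divides f(u); f is reducible.

No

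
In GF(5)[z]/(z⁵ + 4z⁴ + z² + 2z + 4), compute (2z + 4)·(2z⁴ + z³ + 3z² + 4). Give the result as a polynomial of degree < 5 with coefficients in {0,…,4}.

4z^4 + 3z^2

Multiply in GF(5)[z]: (2z + 4)·(2z⁴ + z³ + 3z² + 4) = 4z⁵ + 2z² + 3z + 1.
Reduce using z⁵ ≡ z⁴ + 4z² + 3z + 1 (mod z⁵ + 4z⁴ + z² + 2z + 4).
Reduced: 4z⁴ + 3z².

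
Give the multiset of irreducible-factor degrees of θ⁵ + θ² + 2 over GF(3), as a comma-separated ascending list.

Write h(θ) = θ⁵ + θ² + 2.
Roots in GF(3): h(0) = 2; h(1) = 1; h(2) = 2.
Complete factorization: h(θ) = (θ² + 2θ + 2)·(θ³ + θ² + 2θ + 1).
Factor degrees with multiplicity: 2 + 3 = 5.

2, 3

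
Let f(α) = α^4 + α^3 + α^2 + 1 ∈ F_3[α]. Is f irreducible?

Yes

Check for roots in F_3: f(0) = 1; f(1) = 1; f(2) = 2.
No roots, so no linear factors.
Monic irreducibles of degree 2 over GF(3): α^2 + 1, α^2 + α - 1, α^2 - α - 1.
None of them divide f (all give nonzero remainder).
No irreducible factor of degree ≤ 2 exists, so f is irreducible over GF(3).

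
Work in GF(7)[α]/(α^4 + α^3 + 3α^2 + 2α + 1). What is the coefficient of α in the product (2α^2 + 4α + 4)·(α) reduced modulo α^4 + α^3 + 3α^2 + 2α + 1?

Multiply in GF(7)[α]: (2α^2 + 4α + 4)·(α) = 2α^3 + 4α^2 + 4α.
Reduced: 2α^3 + 4α^2 + 4α.

4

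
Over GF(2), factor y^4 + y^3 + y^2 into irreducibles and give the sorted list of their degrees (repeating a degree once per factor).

Write f(y) = y^4 + y^3 + y^2.
Roots in GF(2): f(0) = 0 → root; f(1) = 1.
Linear factors from roots: (y).
Complete factorization: f(y) = (y)^2·(y^2 + y + 1).
Factor degrees with multiplicity: 1 + 1 + 2 = 4.

1, 1, 2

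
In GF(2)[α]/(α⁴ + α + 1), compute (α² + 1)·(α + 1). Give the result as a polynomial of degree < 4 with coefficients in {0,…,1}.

Multiply in GF(2)[α]: (α² + 1)·(α + 1) = α³ + α² + α + 1.
Reduced: α³ + α² + α + 1.

α^3 + α^2 + α + 1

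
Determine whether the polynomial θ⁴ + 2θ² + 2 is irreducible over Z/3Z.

Yes

Write h(θ) = θ⁴ + 2θ² + 2.
Check for roots in Z/3Z: h(0) = 2; h(1) = 2; h(2) = 2.
No roots, so no linear factors.
Monic irreducibles of degree 2 over GF(3): θ² + 1, θ² + θ + 2, θ² + 2θ + 2.
None of them divide h (all give nonzero remainder).
No irreducible factor of degree ≤ 2 exists, so h is irreducible over GF(3).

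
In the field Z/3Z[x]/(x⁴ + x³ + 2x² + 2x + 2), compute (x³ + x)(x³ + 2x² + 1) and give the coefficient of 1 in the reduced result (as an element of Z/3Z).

1

Multiply in Z/3Z[x]: (x³ + x)·(x³ + 2x² + 1) = x⁶ + 2x⁵ + x⁴ + x.
Reduce using x⁴ ≡ 2x³ + x² + x + 1 (mod x⁴ + x³ + 2x² + 2x + 2).
Reduced: x³ + 1.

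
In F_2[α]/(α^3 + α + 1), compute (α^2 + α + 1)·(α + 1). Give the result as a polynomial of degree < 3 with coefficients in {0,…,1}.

α

Multiply in F_2[α]: (α^2 + α + 1)·(α + 1) = α^3 + 1.
Reduce using α^3 ≡ α + 1 (mod α^3 + α + 1).
Reduced: α.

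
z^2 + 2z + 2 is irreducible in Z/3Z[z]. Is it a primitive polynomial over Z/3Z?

Yes

Write f(z) = z^2 + 2z + 2.
|GF(3^2)^×| = 3^2 − 1 = 8. Prime factorization: 8 = 2^3.
f is primitive ⇔ z has order 8 in GF(3)[z]/(f), i.e. z^(8/q) ≠ 1 for each prime q | 8.
z^(4) mod f = 2.
None equal 1, so z has full order 8; f is primitive.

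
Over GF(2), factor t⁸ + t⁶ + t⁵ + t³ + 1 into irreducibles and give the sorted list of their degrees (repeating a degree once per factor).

Write f(t) = t⁸ + t⁶ + t⁵ + t³ + 1.
Roots in GF(2): f(0) = 1; f(1) = 1.
Complete factorization: f(t) = (t⁸ + t⁶ + t⁵ + t³ + 1).
Factor degrees with multiplicity: 8 = 8.

8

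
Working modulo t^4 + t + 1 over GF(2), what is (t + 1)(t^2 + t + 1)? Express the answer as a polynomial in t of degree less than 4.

t^3 + 1

Multiply in GF(2)[t]: (t + 1)·(t^2 + t + 1) = t^3 + 1.
Reduced: t^3 + 1.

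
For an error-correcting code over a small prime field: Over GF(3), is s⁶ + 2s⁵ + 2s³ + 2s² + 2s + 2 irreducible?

Write P(s) = s⁶ + 2s⁵ + 2s³ + 2s² + 2s + 2.
Check for roots in GF(3): P(0) = 2; P(1) = 2; P(2) = 2.
No roots, so no linear factors.
Monic irreducibles of degree 2 over GF(3): s² + 1, s² + s + 2, s² + 2s + 2.
None of them divide P (all give nonzero remainder).
Degree-3 irreducible divisors: test the 8 monic irreducibles of degree 3 over GF(3).
None of them divide P (all give nonzero remainder).
No irreducible factor of degree ≤ 3 exists, so P is irreducible over GF(3).

Yes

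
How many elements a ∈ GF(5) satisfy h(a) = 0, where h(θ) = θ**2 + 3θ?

2

Evaluate at each of the 5 elements of GF(5):
h(0) = 0 → root; h(1) = 4; h(2) = 0 → root; h(3) = 3; h(4) = 3.
Roots: {0, 2}.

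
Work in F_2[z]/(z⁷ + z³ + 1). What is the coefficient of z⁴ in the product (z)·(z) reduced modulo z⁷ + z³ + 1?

Multiply in F_2[z]: (z)·(z) = z².
Reduced: z².

0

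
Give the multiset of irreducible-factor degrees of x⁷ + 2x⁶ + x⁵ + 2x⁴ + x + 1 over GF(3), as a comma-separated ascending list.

Write g(x) = x⁷ + 2x⁶ + x⁵ + 2x⁴ + x + 1.
Roots in GF(3): g(0) = 1; g(1) = 2; g(2) = 2.
Complete factorization: g(x) = (x⁷ + 2x⁶ + x⁵ + 2x⁴ + x + 1).
Factor degrees with multiplicity: 7 = 7.

7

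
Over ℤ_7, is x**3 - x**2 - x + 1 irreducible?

No

Write m(x) = x**3 - x**2 - x + 1.
Check for roots in ℤ_7: m(0) = 1; m(1) = 0 → root; m(2) = 3; m(3) = 2; m(4) = 3; m(5) = 5; m(6) = 0 → root.
m(1) = 0, so (x − 1) divides m(x); m is reducible.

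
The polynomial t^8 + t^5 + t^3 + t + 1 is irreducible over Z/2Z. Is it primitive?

Write f(t) = t^8 + t^5 + t^3 + t + 1.
|GF(2^8)^×| = 2^8 − 1 = 255. Prime factorization: 255 = 3·5·17.
f is primitive ⇔ t has order 255 in GF(2)[t]/(f), i.e. t^(255/q) ≠ 1 for each prime q | 255.
t^(85) mod f = t^7 + t^6 + t^5 + t^3 + t + 1.
t^(51) mod f = t^4 + t + 1.
t^(15) mod f = t^7 + t^6 + t^5 + 1.
None equal 1, so t has full order 255; f is primitive.

Yes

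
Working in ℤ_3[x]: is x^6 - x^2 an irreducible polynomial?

Write h(x) = x^6 - x^2.
Check for roots in ℤ_3: h(0) = 0 → root; h(1) = 0 → root; h(2) = 0 → root.
h(0) = 0, so (x) divides h(x); h is reducible.

No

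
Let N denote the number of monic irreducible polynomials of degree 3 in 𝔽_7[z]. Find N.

The number of monic irreducibles of degree 3 over GF(7) is (1/3)·Σ_{d∣3} μ(3/d) 7^d.
Divisors of 3: 1, 3; μ(3/d) for each: -1, 1.
Σ = − 7^1 + 7^3 = 336.
N = 336/3 = 112.

112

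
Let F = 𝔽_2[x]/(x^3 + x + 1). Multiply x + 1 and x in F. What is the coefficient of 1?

0

Multiply in 𝔽_2[x]: (x + 1)·(x) = x^2 + x.
Reduced: x^2 + x.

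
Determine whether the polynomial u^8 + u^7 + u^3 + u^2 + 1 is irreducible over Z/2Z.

Yes

Write m(u) = u^8 + u^7 + u^3 + u^2 + 1.
Check for roots in Z/2Z: m(0) = 1; m(1) = 1.
No roots, so no linear factors.
Monic irreducibles of degree 2 over GF(2): u^2 + u + 1.
None of them divide m (all give nonzero remainder).
Monic irreducibles of degree 3 over GF(2): u^3 + u + 1, u^3 + u^2 + 1.
None of them divide m (all give nonzero remainder).
Monic irreducibles of degree 4 over GF(2): u^4 + u + 1, u^4 + u^3 + 1, u^4 + u^3 + u^2 + u + 1.
None of them divide m (all give nonzero remainder).
No irreducible factor of degree ≤ 4 exists, so m is irreducible over GF(2).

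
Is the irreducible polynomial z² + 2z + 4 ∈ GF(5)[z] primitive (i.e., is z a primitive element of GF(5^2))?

Write f(z) = z² + 2z + 4.
|GF(5^2)^×| = 5^2 − 1 = 24. Prime factorization: 24 = 2^3·3.
f is primitive ⇔ z has order 24 in GF(5)[z]/(f), i.e. z^(24/q) ≠ 1 for each prime q | 24.
z^(12) mod f = 1
z^(8) mod f = 2z + 4.
Since z^(12) = 1, the order of z divides 12 < 24; not primitive.

No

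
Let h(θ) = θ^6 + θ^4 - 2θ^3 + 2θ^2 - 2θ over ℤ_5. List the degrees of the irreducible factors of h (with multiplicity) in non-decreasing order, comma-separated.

Roots in ℤ_5: h(0) = 0 → root; h(1) = 0 → root; h(2) = 3; h(3) = 3; h(4) = 3.
Linear factors from roots: (θ), (θ - 1).
Complete factorization: h(θ) = (θ)·(θ - 1)·(θ^4 + θ^3 + 2θ^2 + 2).
Factor degrees with multiplicity: 1 + 1 + 4 = 6.

1, 1, 4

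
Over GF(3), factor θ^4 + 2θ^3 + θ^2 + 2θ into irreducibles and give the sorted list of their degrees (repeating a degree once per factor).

1, 1, 2

Write h(θ) = θ^4 + 2θ^3 + θ^2 + 2θ.
Roots in GF(3): h(0) = 0 → root; h(1) = 0 → root; h(2) = 1.
Linear factors from roots: (θ), (θ + 2).
Complete factorization: h(θ) = (θ)·(θ + 2)·(θ^2 + 1).
Factor degrees with multiplicity: 1 + 1 + 2 = 4.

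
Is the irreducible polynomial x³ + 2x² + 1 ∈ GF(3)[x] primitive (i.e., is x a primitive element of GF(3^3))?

Write f(x) = x³ + 2x² + 1.
|GF(3^3)^×| = 3^3 − 1 = 26. Prime factorization: 26 = 2·13.
f is primitive ⇔ x has order 26 in GF(3)[x]/(f), i.e. x^(26/q) ≠ 1 for each prime q | 26.
x^(13) mod f = 2.
x^(2) mod f = x².
None equal 1, so x has full order 26; f is primitive.

Yes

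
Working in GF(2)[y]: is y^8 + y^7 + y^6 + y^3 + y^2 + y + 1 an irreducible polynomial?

Write h(y) = y^8 + y^7 + y^6 + y^3 + y^2 + y + 1.
Check for roots in GF(2): h(0) = 1; h(1) = 1.
No roots, so no linear factors.
Monic irreducibles of degree 2 over GF(2): y^2 + y + 1.
None of them divide h (all give nonzero remainder).
Monic irreducibles of degree 3 over GF(2): y^3 + y + 1, y^3 + y^2 + 1.
None of them divide h (all give nonzero remainder).
Monic irreducibles of degree 4 over GF(2): y^4 + y + 1, y^4 + y^3 + 1, y^4 + y^3 + y^2 + y + 1.
None of them divide h (all give nonzero remainder).
No irreducible factor of degree ≤ 4 exists, so h is irreducible over GF(2).

Yes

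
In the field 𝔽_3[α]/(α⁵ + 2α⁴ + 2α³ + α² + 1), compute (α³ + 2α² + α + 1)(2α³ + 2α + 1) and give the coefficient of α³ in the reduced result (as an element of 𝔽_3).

Multiply in 𝔽_3[α]: (α³ + 2α² + α + 1)·(2α³ + 2α + 1) = 2α⁶ + α⁵ + α⁴ + α³ + α² + 1.
Reduce using α⁵ ≡ α⁴ + α³ + 2α² + 2 (mod α⁵ + 2α⁴ + 2α³ + α² + 1).
Reduced: 2α³ + α² + α + 1.

2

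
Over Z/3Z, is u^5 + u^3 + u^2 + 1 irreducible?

Write g(u) = u^5 + u^3 + u^2 + 1.
Check for roots in Z/3Z: g(0) = 1; g(1) = 1; g(2) = 0 → root.
g(2) = 0, so (u − 2) divides g(u); g is reducible.

No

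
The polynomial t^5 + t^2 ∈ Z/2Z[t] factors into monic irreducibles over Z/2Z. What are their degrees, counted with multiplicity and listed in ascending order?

Write f(t) = t^5 + t^2.
Roots in Z/2Z: f(0) = 0 → root; f(1) = 0 → root.
Linear factors from roots: (t), (t + 1).
Complete factorization: f(t) = (t + 1)·(t)^2·(t^2 + t + 1).
Factor degrees with multiplicity: 1 + 1 + 1 + 2 = 5.

1, 1, 1, 2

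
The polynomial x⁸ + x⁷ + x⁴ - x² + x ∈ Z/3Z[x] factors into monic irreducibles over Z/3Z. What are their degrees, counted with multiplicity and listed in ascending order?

Write f(x) = x⁸ + x⁷ + x⁴ - x² + x.
Roots in Z/3Z: f(0) = 0 → root; f(1) = 0 → root; f(2) = 2.
Linear factors from roots: (x), (x - 1).
Complete factorization: f(x) = (x)·(x - 1)^3·(x² + 1)·(x² + x - 1).
Factor degrees with multiplicity: 1 + 1 + 1 + 1 + 2 + 2 = 8.

1, 1, 1, 1, 2, 2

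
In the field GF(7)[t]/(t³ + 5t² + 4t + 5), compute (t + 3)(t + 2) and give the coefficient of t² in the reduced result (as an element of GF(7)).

1

Multiply in GF(7)[t]: (t + 3)·(t + 2) = t² + 5t + 6.
Reduced: t² + 5t + 6.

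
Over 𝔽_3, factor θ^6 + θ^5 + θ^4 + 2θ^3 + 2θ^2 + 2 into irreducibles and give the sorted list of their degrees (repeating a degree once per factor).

1, 1, 1, 3

Write f(θ) = θ^6 + θ^5 + θ^4 + 2θ^3 + 2θ^2 + 2.
Roots in 𝔽_3: f(0) = 2; f(1) = 0 → root; f(2) = 0 → root.
Linear factors from roots: (θ + 2), (θ + 1).
Complete factorization: f(θ) = (θ + 2)·(θ + 1)^2·(θ^3 + 2θ + 1).
Factor degrees with multiplicity: 1 + 1 + 1 + 3 = 6.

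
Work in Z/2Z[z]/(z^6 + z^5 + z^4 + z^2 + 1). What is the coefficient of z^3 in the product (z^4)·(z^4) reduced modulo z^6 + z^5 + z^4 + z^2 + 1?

Multiply in Z/2Z[z]: (z^4)·(z^4) = z^8.
Reduce using z^6 ≡ z^5 + z^4 + z^2 + 1 (mod z^6 + z^5 + z^4 + z^2 + 1).
Reduced: z^5 + z^4 + z^3 + z^2 + z.

1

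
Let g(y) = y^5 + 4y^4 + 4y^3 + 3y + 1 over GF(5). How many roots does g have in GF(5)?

Evaluate at each of the 5 elements of GF(5):
g(0) = 1; g(1) = 3; g(2) = 0 → root; g(3) = 0 → root; g(4) = 2.
Roots: {2, 3}.

2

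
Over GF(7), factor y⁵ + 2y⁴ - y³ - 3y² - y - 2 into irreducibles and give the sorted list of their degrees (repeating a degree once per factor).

Write f(y) = y⁵ + 2y⁴ - y³ - 3y² - y - 2.
Complete factorization: f(y) = (y⁵ + 2y⁴ - y³ - 3y² - y - 2).
Factor degrees with multiplicity: 5 = 5.

5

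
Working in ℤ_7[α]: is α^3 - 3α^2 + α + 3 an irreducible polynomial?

Yes

Write h(α) = α^3 - 3α^2 + α + 3.
Check for roots in ℤ_7: h(0) = 3; h(1) = 2; h(2) = 1; h(3) = 6; h(4) = 2; h(5) = 2; h(6) = 5.
No roots. A degree-3 polynomial over a field with no linear factor is irreducible.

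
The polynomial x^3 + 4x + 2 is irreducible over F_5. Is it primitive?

Write f(x) = x^3 + 4x + 2.
|GF(5^3)^×| = 5^3 − 1 = 124. Prime factorization: 124 = 2^2·31.
f is primitive ⇔ x has order 124 in GF(5)[x]/(f), i.e. x^(124/q) ≠ 1 for each prime q | 124.
x^(62) mod f = 4.
x^(4) mod f = x^2 + 3x.
None equal 1, so x has full order 124; f is primitive.

Yes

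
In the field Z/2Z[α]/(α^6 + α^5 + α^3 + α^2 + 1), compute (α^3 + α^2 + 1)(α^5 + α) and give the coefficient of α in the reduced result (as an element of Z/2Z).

1

Multiply in Z/2Z[α]: (α^3 + α^2 + 1)·(α^5 + α) = α^8 + α^7 + α^5 + α^4 + α^3 + α.
Reduce using α^6 ≡ α^5 + α^3 + α^2 + 1 (mod α^6 + α^5 + α^3 + α^2 + 1).
Reduced: α^3 + α^2 + α.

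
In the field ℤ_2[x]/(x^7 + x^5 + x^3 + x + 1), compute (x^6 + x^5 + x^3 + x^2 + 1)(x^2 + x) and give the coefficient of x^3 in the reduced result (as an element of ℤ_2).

Multiply in ℤ_2[x]: (x^6 + x^5 + x^3 + x^2 + 1)·(x^2 + x) = x^8 + x^6 + x^5 + x^3 + x^2 + x.
Reduce using x^7 ≡ x^5 + x^3 + x + 1 (mod x^7 + x^5 + x^3 + x + 1).
Reduced: x^5 + x^4 + x^3.

1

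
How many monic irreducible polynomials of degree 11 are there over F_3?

16104

By the necklace-counting formula, N_3(11) = (1/11) Σ_{d|11} μ(11/d)·3^d.
Divisors of 11: 1, 11; μ(11/d) for each: -1, 1.
Σ = − 3^1 + 3^11 = 177144.
N = 177144/11 = 16104.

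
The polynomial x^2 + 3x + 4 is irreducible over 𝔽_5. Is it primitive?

No

Write f(x) = x^2 + 3x + 4.
|GF(5^2)^×| = 5^2 − 1 = 24. Prime factorization: 24 = 2^3·3.
f is primitive ⇔ x has order 24 in GF(5)[x]/(f), i.e. x^(24/q) ≠ 1 for each prime q | 24.
x^(12) mod f = 1
x^(8) mod f = 3x + 4.
Since x^(12) = 1, the order of x divides 12 < 24; not primitive.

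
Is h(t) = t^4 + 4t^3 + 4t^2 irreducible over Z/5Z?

Check for roots in Z/5Z: h(0) = 0 → root; h(1) = 4; h(2) = 4; h(3) = 0 → root; h(4) = 1.
h(0) = 0, so (t) divides h(t); h is reducible.

No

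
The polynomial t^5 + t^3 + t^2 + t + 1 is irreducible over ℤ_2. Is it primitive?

Yes

Write f(t) = t^5 + t^3 + t^2 + t + 1.
|GF(2^5)^×| = 2^5 − 1 = 31. Prime factorization: 31 = 31.
f is primitive ⇔ t has order 31 in GF(2)[t]/(f), i.e. t^(31/q) ≠ 1 for each prime q | 31.
t^(1) mod f = t.
None equal 1, so t has full order 31; f is primitive.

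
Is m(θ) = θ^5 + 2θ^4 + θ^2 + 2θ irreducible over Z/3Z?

Check for roots in Z/3Z: m(0) = 0 → root; m(1) = 0 → root; m(2) = 0 → root.
m(0) = 0, so (θ) divides m(θ); m is reducible.

No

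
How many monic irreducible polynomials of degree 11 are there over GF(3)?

16104

Gauss's count: N_{3}(11) = (1/11) Σ_{d|11} μ(11/d)·3^d.
Divisors of 11: 1, 11; μ(11/d) for each: -1, 1.
Σ = − 3^1 + 3^11 = 177144.
N = 177144/11 = 16104.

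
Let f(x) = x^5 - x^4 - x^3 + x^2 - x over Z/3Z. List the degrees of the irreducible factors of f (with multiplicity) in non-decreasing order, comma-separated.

1, 4

Roots in Z/3Z: f(0) = 0 → root; f(1) = 2; f(2) = 1.
Linear factors from roots: (x).
Complete factorization: f(x) = (x)·(x^4 - x^3 - x^2 + x - 1).
Factor degrees with multiplicity: 1 + 4 = 5.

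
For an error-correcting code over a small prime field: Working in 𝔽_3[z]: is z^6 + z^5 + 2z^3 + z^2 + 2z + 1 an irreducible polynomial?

Yes

Write h(z) = z^6 + z^5 + 2z^3 + z^2 + 2z + 1.
Check for roots in 𝔽_3: h(0) = 1; h(1) = 2; h(2) = 1.
No roots, so no linear factors.
Monic irreducibles of degree 2 over GF(3): z^2 + 1, z^2 + z + 2, z^2 + 2z + 2.
None of them divide h (all give nonzero remainder).
Degree-3 irreducible divisors: test the 8 monic irreducibles of degree 3 over GF(3).
None of them divide h (all give nonzero remainder).
No irreducible factor of degree ≤ 3 exists, so h is irreducible over GF(3).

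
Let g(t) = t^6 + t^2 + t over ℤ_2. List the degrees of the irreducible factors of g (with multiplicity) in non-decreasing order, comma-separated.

1, 2, 3

Roots in ℤ_2: g(0) = 0 → root; g(1) = 1.
Linear factors from roots: (t).
Complete factorization: g(t) = (t)·(t^2 + t + 1)·(t^3 + t^2 + 1).
Factor degrees with multiplicity: 1 + 2 + 3 = 6.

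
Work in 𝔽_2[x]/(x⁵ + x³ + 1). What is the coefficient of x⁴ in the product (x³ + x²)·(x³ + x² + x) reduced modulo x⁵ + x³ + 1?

Multiply in 𝔽_2[x]: (x³ + x²)·(x³ + x² + x) = x⁶ + x³.
Reduce using x⁵ ≡ x³ + 1 (mod x⁵ + x³ + 1).
Reduced: x⁴ + x³ + x.

1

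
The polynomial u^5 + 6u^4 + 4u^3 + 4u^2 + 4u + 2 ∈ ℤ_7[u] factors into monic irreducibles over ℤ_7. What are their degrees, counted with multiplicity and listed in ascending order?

1, 1, 1, 2

Write f(u) = u^5 + 6u^4 + 4u^3 + 4u^2 + 4u + 2.
Linear factors from roots: (u + 6), (u + 3), (u + 2).
Complete factorization: f(u) = (u + 2)·(u + 3)·(u + 6)·(u^2 + 2u + 2).
Factor degrees with multiplicity: 1 + 1 + 1 + 2 = 5.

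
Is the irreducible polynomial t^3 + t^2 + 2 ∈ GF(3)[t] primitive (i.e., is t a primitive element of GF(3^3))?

No

Write f(t) = t^3 + t^2 + 2.
|GF(3^3)^×| = 3^3 − 1 = 26. Prime factorization: 26 = 2·13.
f is primitive ⇔ t has order 26 in GF(3)[t]/(f), i.e. t^(26/q) ≠ 1 for each prime q | 26.
t^(13) mod f = 1
t^(2) mod f = t^2.
Since t^(13) = 1, the order of t divides 13 < 26; not primitive.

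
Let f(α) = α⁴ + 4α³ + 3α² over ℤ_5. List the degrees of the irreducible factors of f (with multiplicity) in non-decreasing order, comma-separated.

1, 1, 1, 1

Roots in ℤ_5: f(0) = 0 → root; f(1) = 3; f(2) = 0 → root; f(3) = 1; f(4) = 0 → root.
Linear factors from roots: (α), (α + 3), (α + 1).
Complete factorization: f(α) = (α + 1)·(α + 3)·(α)^2.
Factor degrees with multiplicity: 1 + 1 + 1 + 1 = 4.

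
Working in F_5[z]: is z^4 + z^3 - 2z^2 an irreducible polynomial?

No

Write f(z) = z^4 + z^3 - 2z^2.
Check for roots in F_5: f(0) = 0 → root; f(1) = 0 → root; f(2) = 1; f(3) = 0 → root; f(4) = 3.
f(0) = 0, so (z) divides f(z); f is reducible.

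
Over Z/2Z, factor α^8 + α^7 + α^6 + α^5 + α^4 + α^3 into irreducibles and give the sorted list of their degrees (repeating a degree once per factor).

Write f(α) = α^8 + α^7 + α^6 + α^5 + α^4 + α^3.
Roots in Z/2Z: f(0) = 0 → root; f(1) = 0 → root.
Linear factors from roots: (α), (α + 1).
Complete factorization: f(α) = (α + 1)·(α)^3·(α^2 + α + 1)^2.
Factor degrees with multiplicity: 1 + 1 + 1 + 1 + 2 + 2 = 8.

1, 1, 1, 1, 2, 2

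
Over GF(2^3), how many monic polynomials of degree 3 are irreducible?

168

By the necklace-counting formula, N_8(3) = (1/3) Σ_{d|3} μ(3/d)·8^d.
Divisors of 3: 1, 3; μ(3/d) for each: -1, 1.
Σ = − 8^1 + 8^3 = 504.
N = 504/3 = 168.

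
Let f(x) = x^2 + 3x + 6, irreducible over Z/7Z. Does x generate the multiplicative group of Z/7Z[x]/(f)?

|GF(7^2)^×| = 7^2 − 1 = 48. Prime factorization: 48 = 2^4·3.
f is primitive ⇔ x has order 48 in GF(7)[x]/(f), i.e. x^(48/q) ≠ 1 for each prime q | 48.
x^(24) mod f = 6.
x^(16) mod f = 1
Since x^(16) = 1, the order of x divides 16 < 48; not primitive.

No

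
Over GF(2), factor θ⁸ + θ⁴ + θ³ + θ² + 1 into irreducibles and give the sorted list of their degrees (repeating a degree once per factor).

8

Write f(θ) = θ⁸ + θ⁴ + θ³ + θ² + 1.
Roots in GF(2): f(0) = 1; f(1) = 1.
Complete factorization: f(θ) = (θ⁸ + θ⁴ + θ³ + θ² + 1).
Factor degrees with multiplicity: 8 = 8.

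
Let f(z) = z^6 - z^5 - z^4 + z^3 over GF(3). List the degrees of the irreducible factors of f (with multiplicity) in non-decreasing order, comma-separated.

1, 1, 1, 1, 1, 1

Roots in GF(3): f(0) = 0 → root; f(1) = 0 → root; f(2) = 0 → root.
Linear factors from roots: (z), (z - 1), (z + 1).
Complete factorization: f(z) = (z + 1)·(z - 1)^2·(z)^3.
Factor degrees with multiplicity: 1 + 1 + 1 + 1 + 1 + 1 = 6.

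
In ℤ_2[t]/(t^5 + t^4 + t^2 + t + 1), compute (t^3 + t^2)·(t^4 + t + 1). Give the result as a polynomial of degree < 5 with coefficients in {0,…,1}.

t^3

Multiply in ℤ_2[t]: (t^3 + t^2)·(t^4 + t + 1) = t^7 + t^6 + t^4 + t^2.
Reduce using t^5 ≡ t^4 + t^2 + t + 1 (mod t^5 + t^4 + t^2 + t + 1).
Reduced: t^3.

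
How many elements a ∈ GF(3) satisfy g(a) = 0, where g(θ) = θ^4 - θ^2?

Evaluate at each of the 3 elements of GF(3):
g(0) = 0 → root; g(1) = 0 → root; g(2) = 0 → root.
Roots: {0, 1, 2}.

3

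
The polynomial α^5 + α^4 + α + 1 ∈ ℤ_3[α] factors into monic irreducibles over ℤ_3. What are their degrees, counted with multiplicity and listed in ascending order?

1, 2, 2

Write h(α) = α^5 + α^4 + α + 1.
Roots in ℤ_3: h(0) = 1; h(1) = 1; h(2) = 0 → root.
Linear factors from roots: (α + 1).
Complete factorization: h(α) = (α + 1)·(α^2 + α - 1)·(α^2 - α - 1).
Factor degrees with multiplicity: 1 + 2 + 2 = 5.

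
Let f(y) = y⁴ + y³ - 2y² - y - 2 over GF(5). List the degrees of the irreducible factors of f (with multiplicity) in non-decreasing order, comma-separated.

Roots in GF(5): f(0) = 3; f(1) = 2; f(2) = 2; f(3) = 0 → root; f(4) = 2.
Linear factors from roots: (y + 2).
Complete factorization: f(y) = (y + 2)·(y³ - y² - 1).
Factor degrees with multiplicity: 1 + 3 = 4.

1, 3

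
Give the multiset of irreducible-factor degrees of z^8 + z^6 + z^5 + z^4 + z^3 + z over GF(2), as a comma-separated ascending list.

Write h(z) = z^8 + z^6 + z^5 + z^4 + z^3 + z.
Roots in GF(2): h(0) = 0 → root; h(1) = 0 → root.
Linear factors from roots: (z), (z + 1).
Complete factorization: h(z) = (z)·(z + 1)·(z^2 + z + 1)^3.
Factor degrees with multiplicity: 1 + 1 + 2 + 2 + 2 = 8.

1, 1, 2, 2, 2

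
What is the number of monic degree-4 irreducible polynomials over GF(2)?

3

By the necklace-counting formula, N_2(4) = (1/4) Σ_{d|4} μ(4/d)·2^d.
Divisors of 4: 1, 2, 4; μ(4/d) for each: 0, -1, 1.
Σ = − 2^2 + 2^4 = 12.
N = 12/4 = 3.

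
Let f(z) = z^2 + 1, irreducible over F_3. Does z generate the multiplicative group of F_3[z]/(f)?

No

|GF(3^2)^×| = 3^2 − 1 = 8. Prime factorization: 8 = 2^3.
f is primitive ⇔ z has order 8 in GF(3)[z]/(f), i.e. z^(8/q) ≠ 1 for each prime q | 8.
z^(4) mod f = 1
Since z^(4) = 1, the order of z divides 4 < 8; not primitive.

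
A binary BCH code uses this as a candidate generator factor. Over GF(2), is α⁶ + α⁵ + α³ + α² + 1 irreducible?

Yes

Write h(α) = α⁶ + α⁵ + α³ + α² + 1.
Check for roots in GF(2): h(0) = 1; h(1) = 1.
No roots, so no linear factors.
Monic irreducibles of degree 2 over GF(2): α² + α + 1.
None of them divide h (all give nonzero remainder).
Monic irreducibles of degree 3 over GF(2): α³ + α + 1, α³ + α² + 1.
None of them divide h (all give nonzero remainder).
No irreducible factor of degree ≤ 3 exists, so h is irreducible over GF(2).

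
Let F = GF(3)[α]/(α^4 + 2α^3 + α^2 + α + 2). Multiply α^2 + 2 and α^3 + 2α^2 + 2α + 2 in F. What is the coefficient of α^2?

2

Multiply in GF(3)[α]: (α^2 + 2)·(α^3 + 2α^2 + 2α + 2) = α^5 + 2α^4 + α^3 + α + 1.
Reduce using α^4 ≡ α^3 + 2α^2 + 2α + 1 (mod α^4 + 2α^3 + α^2 + α + 2).
Reduced: 2α^2 + 2α + 1.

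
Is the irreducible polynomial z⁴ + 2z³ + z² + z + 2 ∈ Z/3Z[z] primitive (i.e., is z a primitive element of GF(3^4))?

Yes

Write f(z) = z⁴ + 2z³ + z² + z + 2.
|GF(3^4)^×| = 3^4 − 1 = 80. Prime factorization: 80 = 2^4·5.
f is primitive ⇔ z has order 80 in GF(3)[z]/(f), i.e. z^(80/q) ≠ 1 for each prime q | 80.
z^(40) mod f = 2.
z^(16) mod f = z³ + 1.
None equal 1, so z has full order 80; f is primitive.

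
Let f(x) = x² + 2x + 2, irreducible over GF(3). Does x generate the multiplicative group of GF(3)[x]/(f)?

|GF(3^2)^×| = 3^2 − 1 = 8. Prime factorization: 8 = 2^3.
f is primitive ⇔ x has order 8 in GF(3)[x]/(f), i.e. x^(8/q) ≠ 1 for each prime q | 8.
x^(4) mod f = 2.
None equal 1, so x has full order 8; f is primitive.

Yes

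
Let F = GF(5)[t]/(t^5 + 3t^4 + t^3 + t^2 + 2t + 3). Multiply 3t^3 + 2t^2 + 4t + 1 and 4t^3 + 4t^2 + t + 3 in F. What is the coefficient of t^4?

Multiply in GF(5)[t]: (3t^3 + 2t^2 + 4t + 1)·(4t^3 + 4t^2 + t + 3) = 2t^6 + 2t^4 + t^3 + 4t^2 + 3t + 3.
Reduce using t^5 ≡ 2t^4 + 4t^3 + 4t^2 + 3t + 2 (mod t^5 + 3t^4 + t^3 + t^2 + 2t + 3).
Reduced: 3t^4 + t^2 + 4t + 1.

3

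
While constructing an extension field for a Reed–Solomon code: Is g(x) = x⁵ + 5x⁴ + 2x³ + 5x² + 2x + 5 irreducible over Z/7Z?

No

Check for roots in Z/7Z: g(0) = 5; g(1) = 6; g(2) = 3; g(3) = 2; g(4) = 5; g(5) = 4; g(6) = 3.
No roots, so no linear factors.
Degree-2 irreducible divisors: test the 21 monic irreducibles of degree 2 over GF(7).
x² + 3x + 6 divides g: g(x) = (x² + 3x + 6)·(x³ + 2x² + 4x + 2).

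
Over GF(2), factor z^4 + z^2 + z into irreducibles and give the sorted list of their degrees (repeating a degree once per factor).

Write h(z) = z^4 + z^2 + z.
Roots in GF(2): h(0) = 0 → root; h(1) = 1.
Linear factors from roots: (z).
Complete factorization: h(z) = (z)·(z^3 + z + 1).
Factor degrees with multiplicity: 1 + 3 = 4.

1, 3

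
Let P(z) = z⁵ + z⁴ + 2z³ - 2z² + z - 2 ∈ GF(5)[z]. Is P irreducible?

Yes

Check for roots in GF(5): P(0) = 3; P(1) = 1; P(2) = 1; P(3) = 1; P(4) = 3.
No roots, so no linear factors.
Degree-2 irreducible divisors: test the 10 monic irreducibles of degree 2 over GF(5).
None of them divide P (all give nonzero remainder).
No irreducible factor of degree ≤ 2 exists, so P is irreducible over GF(5).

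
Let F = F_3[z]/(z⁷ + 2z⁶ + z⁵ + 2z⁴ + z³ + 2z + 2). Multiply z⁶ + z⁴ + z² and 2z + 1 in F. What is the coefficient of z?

Multiply in F_3[z]: (z⁶ + z⁴ + z²)·(2z + 1) = 2z⁷ + z⁶ + 2z⁵ + z⁴ + 2z³ + z².
Reduce using z⁷ ≡ z⁶ + 2z⁵ + z⁴ + 2z³ + z + 1 (mod z⁷ + 2z⁶ + z⁵ + 2z⁴ + z³ + 2z + 2).
Reduced: z² + 2z + 2.

2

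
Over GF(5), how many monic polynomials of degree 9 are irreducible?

217000

The number of monic irreducibles of degree 9 over GF(5) is (1/9)·Σ_{d∣9} μ(9/d) 5^d.
Divisors of 9: 1, 3, 9; μ(9/d) for each: 0, -1, 1.
Σ = − 5^3 + 5^9 = 1953000.
N = 1953000/9 = 217000.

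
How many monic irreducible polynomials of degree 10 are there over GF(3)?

The number of monic irreducibles of degree 10 over GF(3) is (1/10)·Σ_{d∣10} μ(10/d) 3^d.
Divisors of 10: 1, 2, 5, 10; μ(10/d) for each: 1, -1, -1, 1.
Σ = 3^1 − 3^2 − 3^5 + 3^10 = 58800.
N = 58800/10 = 5880.

5880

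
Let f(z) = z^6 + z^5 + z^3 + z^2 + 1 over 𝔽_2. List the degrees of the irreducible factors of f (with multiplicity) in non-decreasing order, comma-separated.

Roots in 𝔽_2: f(0) = 1; f(1) = 1.
Complete factorization: f(z) = (z^6 + z^5 + z^3 + z^2 + 1).
Factor degrees with multiplicity: 6 = 6.

6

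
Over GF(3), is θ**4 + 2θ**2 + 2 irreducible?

Yes

Write f(θ) = θ**4 + 2θ**2 + 2.
Check for roots in GF(3): f(0) = 2; f(1) = 2; f(2) = 2.
No roots, so no linear factors.
Monic irreducibles of degree 2 over GF(3): θ**2 + 1, θ**2 + θ + 2, θ**2 + 2θ + 2.
None of them divide f (all give nonzero remainder).
No irreducible factor of degree ≤ 2 exists, so f is irreducible over GF(3).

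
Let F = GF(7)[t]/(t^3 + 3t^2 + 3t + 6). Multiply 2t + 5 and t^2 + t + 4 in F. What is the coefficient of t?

0

Multiply in GF(7)[t]: (2t + 5)·(t^2 + t + 4) = 2t^3 + 6t + 6.
Reduce using t^3 ≡ 4t^2 + 4t + 1 (mod t^3 + 3t^2 + 3t + 6).
Reduced: t^2 + 1.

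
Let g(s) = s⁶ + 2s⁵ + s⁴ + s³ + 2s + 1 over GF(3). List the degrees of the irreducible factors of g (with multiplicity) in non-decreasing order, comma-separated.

6

Roots in GF(3): g(0) = 1; g(1) = 2; g(2) = 1.
Complete factorization: g(s) = (s⁶ + 2s⁵ + s⁴ + s³ + 2s + 1).
Factor degrees with multiplicity: 6 = 6.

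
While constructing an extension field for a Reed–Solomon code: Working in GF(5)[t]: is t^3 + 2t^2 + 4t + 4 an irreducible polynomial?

Write f(t) = t^3 + 2t^2 + 4t + 4.
Check for roots in GF(5): f(0) = 4; f(1) = 1; f(2) = 3; f(3) = 1; f(4) = 1.
No roots. A degree-3 polynomial over a field with no linear factor is irreducible.

Yes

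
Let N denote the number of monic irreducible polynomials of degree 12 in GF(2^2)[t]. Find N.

Gauss's count: N_{4}(12) = (1/12) Σ_{d|12} μ(12/d)·4^d.
Divisors of 12: 1, 2, 3, 4, 6, 12; μ(12/d) for each: 0, 1, 0, -1, -1, 1.
Σ = 4^2 − 4^4 − 4^6 + 4^12 = 16772880.
N = 16772880/12 = 1397740.

1397740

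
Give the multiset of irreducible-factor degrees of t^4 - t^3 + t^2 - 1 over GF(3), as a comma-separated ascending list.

Write f(t) = t^4 - t^3 + t^2 - 1.
Roots in GF(3): f(0) = 2; f(1) = 0 → root; f(2) = 2.
Linear factors from roots: (t - 1).
Complete factorization: f(t) = (t - 1)^2·(t^2 + t - 1).
Factor degrees with multiplicity: 1 + 1 + 2 = 4.

1, 1, 2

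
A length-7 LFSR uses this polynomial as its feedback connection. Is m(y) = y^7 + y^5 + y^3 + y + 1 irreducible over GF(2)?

Check for roots in GF(2): m(0) = 1; m(1) = 1.
No roots, so no linear factors.
Monic irreducibles of degree 2 over GF(2): y^2 + y + 1.
None of them divide m (all give nonzero remainder).
Monic irreducibles of degree 3 over GF(2): y^3 + y + 1, y^3 + y^2 + 1.
None of them divide m (all give nonzero remainder).
No irreducible factor of degree ≤ 3 exists, so m is irreducible over GF(2).

Yes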